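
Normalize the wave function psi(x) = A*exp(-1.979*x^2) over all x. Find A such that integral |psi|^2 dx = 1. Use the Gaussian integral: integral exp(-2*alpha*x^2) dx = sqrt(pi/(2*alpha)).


integral |psi|^2 dx = A^2 * sqrt(pi/(2*alpha)) = 1
A^2 = sqrt(2*alpha/pi)
= sqrt(2 * 1.979 / pi)
= 1.12244
A = sqrt(1.12244)
= 1.0595

1.0595


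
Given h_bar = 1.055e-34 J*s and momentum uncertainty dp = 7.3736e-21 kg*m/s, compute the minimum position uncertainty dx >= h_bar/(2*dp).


dx = h_bar / (2 * dp)
= 1.055e-34 / (2 * 7.3736e-21)
= 1.055e-34 / 1.4747e-20
= 7.1539e-15 m

7.1539e-15


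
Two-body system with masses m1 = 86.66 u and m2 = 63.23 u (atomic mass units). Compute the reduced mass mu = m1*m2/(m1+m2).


mu = m1 * m2 / (m1 + m2)
= 86.66 * 63.23 / (86.66 + 63.23)
= 5479.5118 / 149.89
= 36.5569 u

36.5569


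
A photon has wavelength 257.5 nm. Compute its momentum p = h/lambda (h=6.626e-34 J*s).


p = h / lambda
= 6.626e-34 / (257.5e-9)
= 6.626e-34 / 2.5750e-07
= 2.5732e-27 kg*m/s

2.5732e-27


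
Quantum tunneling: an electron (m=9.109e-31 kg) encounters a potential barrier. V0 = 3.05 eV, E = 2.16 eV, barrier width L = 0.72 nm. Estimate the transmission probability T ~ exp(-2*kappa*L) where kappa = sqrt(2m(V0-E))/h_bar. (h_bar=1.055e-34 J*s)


V0 - E = 0.89 eV = 1.4258e-19 J
kappa = sqrt(2 * m * (V0-E)) / h_bar
= sqrt(2 * 9.109e-31 * 1.4258e-19) / 1.055e-34
= 4.8309e+09 /m
2*kappa*L = 2 * 4.8309e+09 * 0.72e-9
= 6.9564
T = exp(-6.9564) = 9.524875e-04

9.524875e-04


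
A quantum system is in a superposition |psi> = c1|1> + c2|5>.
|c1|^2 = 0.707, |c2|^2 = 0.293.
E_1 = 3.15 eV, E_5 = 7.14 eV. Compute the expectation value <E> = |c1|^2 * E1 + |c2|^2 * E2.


<E> = |c1|^2 * E1 + |c2|^2 * E2
= 0.707 * 3.15 + 0.293 * 7.14
= 2.227 + 2.092
= 4.3191 eV

4.3191


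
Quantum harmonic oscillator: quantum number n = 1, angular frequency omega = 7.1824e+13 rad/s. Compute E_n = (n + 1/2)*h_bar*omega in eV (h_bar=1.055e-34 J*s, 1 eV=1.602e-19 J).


E = (n + 1/2) * h_bar * omega
= (1 + 0.5) * 1.055e-34 * 7.1824e+13
= 1.5 * 7.5774e-21
= 1.1366e-20 J
= 0.0709 eV

0.0709


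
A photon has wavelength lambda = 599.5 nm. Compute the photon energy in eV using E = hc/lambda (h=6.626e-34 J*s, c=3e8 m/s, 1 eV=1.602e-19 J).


E = hc / lambda
= (6.626e-34)(3e8) / (599.5e-9)
= 1.9878e-25 / 5.9950e-07
= 3.3158e-19 J
Converting to eV: 3.3158e-19 / 1.602e-19
= 2.0698 eV

2.0698


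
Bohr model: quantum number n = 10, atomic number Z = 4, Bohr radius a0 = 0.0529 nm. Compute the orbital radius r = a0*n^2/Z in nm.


r = a0 * n^2 / Z
= 0.0529 * 10^2 / 4
= 0.0529 * 100 / 4
= 1.3225 nm

1.3225


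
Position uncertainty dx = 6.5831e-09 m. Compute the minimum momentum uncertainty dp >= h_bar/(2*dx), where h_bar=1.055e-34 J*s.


dp = h_bar / (2 * dx)
= 1.055e-34 / (2 * 6.5831e-09)
= 1.055e-34 / 1.3166e-08
= 8.0129e-27 kg*m/s

8.0129e-27


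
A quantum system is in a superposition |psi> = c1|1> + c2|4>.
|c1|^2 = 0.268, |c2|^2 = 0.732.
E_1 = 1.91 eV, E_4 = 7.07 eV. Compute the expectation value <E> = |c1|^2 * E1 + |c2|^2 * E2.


<E> = |c1|^2 * E1 + |c2|^2 * E2
= 0.268 * 1.91 + 0.732 * 7.07
= 0.5119 + 5.1752
= 5.6871 eV

5.6871


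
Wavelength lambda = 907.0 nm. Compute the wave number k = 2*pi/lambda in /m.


k = 2 * pi / lambda
= 6.2832 / (907.0e-9)
= 6.2832 / 9.0700e-07
= 6.9274e+06 /m

6.9274e+06


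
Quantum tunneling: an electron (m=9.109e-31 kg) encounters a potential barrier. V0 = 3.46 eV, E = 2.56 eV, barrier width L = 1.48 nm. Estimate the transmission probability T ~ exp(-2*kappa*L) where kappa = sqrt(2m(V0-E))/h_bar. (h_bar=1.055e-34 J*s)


V0 - E = 0.9 eV = 1.4418e-19 J
kappa = sqrt(2 * m * (V0-E)) / h_bar
= sqrt(2 * 9.109e-31 * 1.4418e-19) / 1.055e-34
= 4.8579e+09 /m
2*kappa*L = 2 * 4.8579e+09 * 1.48e-9
= 14.3794
T = exp(-14.3794) = 5.689663e-07

5.689663e-07


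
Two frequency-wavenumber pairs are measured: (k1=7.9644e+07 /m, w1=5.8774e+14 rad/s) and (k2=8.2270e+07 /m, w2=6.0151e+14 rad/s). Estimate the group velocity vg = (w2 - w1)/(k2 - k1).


vg = (w2 - w1) / (k2 - k1)
= (6.0151e+14 - 5.8774e+14) / (8.2270e+07 - 7.9644e+07)
= 1.3770e+13 / 2.6260e+06
= 5.2437e+06 m/s

5.2437e+06


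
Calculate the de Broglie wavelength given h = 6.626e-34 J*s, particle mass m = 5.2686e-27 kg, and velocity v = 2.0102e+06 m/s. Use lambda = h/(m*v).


lambda = h / (m * v)
= 6.626e-34 / (5.2686e-27 * 2.0102e+06)
= 6.626e-34 / 1.0591e-20
= 6.2563e-14 m

6.2563e-14


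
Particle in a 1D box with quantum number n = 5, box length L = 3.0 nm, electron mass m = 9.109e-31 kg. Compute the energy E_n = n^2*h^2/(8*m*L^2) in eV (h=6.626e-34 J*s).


E = n^2 * h^2 / (8 * m * L^2)
= 5^2 * (6.626e-34)^2 / (8 * 9.109e-31 * (3.0e-9)^2)
= 25 * 4.3904e-67 / (8 * 9.109e-31 * 9.0000e-18)
= 1.6736e-19 J
= 1.0447 eV

1.0447


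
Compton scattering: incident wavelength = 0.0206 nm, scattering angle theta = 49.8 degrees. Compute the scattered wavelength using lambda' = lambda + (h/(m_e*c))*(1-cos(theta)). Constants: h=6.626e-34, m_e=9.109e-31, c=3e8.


Compton wavelength: h/(m_e*c) = 2.4247e-12 m
d_lambda = 2.4247e-12 * (1 - cos(49.8 deg))
= 2.4247e-12 * 0.354542
= 8.5966e-13 m = 0.00086 nm
lambda' = 0.0206 + 0.00086
= 0.02146 nm

0.02146


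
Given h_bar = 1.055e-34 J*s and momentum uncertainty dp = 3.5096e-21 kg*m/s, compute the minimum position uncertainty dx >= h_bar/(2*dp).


dx = h_bar / (2 * dp)
= 1.055e-34 / (2 * 3.5096e-21)
= 1.055e-34 / 7.0192e-21
= 1.5030e-14 m

1.5030e-14


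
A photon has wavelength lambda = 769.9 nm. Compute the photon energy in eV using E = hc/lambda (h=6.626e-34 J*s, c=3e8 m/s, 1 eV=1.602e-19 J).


E = hc / lambda
= (6.626e-34)(3e8) / (769.9e-9)
= 1.9878e-25 / 7.6990e-07
= 2.5819e-19 J
Converting to eV: 2.5819e-19 / 1.602e-19
= 1.6117 eV

1.6117


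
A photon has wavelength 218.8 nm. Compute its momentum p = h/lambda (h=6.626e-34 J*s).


p = h / lambda
= 6.626e-34 / (218.8e-9)
= 6.626e-34 / 2.1880e-07
= 3.0283e-27 kg*m/s

3.0283e-27


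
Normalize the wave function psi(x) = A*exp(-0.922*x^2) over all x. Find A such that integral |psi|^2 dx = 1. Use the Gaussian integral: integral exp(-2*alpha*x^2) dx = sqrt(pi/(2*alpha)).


integral |psi|^2 dx = A^2 * sqrt(pi/(2*alpha)) = 1
A^2 = sqrt(2*alpha/pi)
= sqrt(2 * 0.922 / pi)
= 0.766135
A = sqrt(0.766135)
= 0.8753

0.8753


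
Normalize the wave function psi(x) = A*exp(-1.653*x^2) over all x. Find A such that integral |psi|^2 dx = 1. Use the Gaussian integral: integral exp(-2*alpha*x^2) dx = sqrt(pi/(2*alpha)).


integral |psi|^2 dx = A^2 * sqrt(pi/(2*alpha)) = 1
A^2 = sqrt(2*alpha/pi)
= sqrt(2 * 1.653 / pi)
= 1.025833
A = sqrt(1.025833)
= 1.0128

1.0128


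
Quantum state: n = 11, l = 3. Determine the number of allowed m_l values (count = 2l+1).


m_l ranges from -l to +l in integer steps
So m_l goes from -3 to +3
Count = 2l + 1 = 2*3 + 1
= 7

7


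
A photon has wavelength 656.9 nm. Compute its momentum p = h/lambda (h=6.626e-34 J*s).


p = h / lambda
= 6.626e-34 / (656.9e-9)
= 6.626e-34 / 6.5690e-07
= 1.0087e-27 kg*m/s

1.0087e-27


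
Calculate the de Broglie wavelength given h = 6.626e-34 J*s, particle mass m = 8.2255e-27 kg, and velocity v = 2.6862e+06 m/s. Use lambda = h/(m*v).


lambda = h / (m * v)
= 6.626e-34 / (8.2255e-27 * 2.6862e+06)
= 6.626e-34 / 2.2095e-20
= 2.9988e-14 m

2.9988e-14


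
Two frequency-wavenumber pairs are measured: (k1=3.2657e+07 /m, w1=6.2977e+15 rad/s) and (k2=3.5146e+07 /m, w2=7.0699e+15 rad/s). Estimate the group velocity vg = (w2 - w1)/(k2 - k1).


vg = (w2 - w1) / (k2 - k1)
= (7.0699e+15 - 6.2977e+15) / (3.5146e+07 - 3.2657e+07)
= 7.7220e+14 / 2.4890e+06
= 3.1025e+08 m/s

3.1025e+08


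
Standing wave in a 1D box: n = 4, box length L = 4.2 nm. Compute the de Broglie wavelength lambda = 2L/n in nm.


lambda = 2L / n
= 2 * 4.2 / 4
= 8.4 / 4
= 2.1 nm

2.1


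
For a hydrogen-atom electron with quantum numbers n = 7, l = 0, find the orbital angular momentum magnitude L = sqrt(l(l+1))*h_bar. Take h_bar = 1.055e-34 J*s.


L = sqrt(l*(l+1)) * h_bar
= sqrt(0 * 1) * 1.055e-34
= sqrt(0) * 1.055e-34
= 0.0 * 1.055e-34
= 0.0000e+00 J*s

0.0000e+00


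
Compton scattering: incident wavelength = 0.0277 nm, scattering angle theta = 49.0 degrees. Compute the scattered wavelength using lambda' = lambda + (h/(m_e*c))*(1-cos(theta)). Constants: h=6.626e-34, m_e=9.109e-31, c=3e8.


Compton wavelength: h/(m_e*c) = 2.4247e-12 m
d_lambda = 2.4247e-12 * (1 - cos(49.0 deg))
= 2.4247e-12 * 0.343941
= 8.3396e-13 m = 0.000834 nm
lambda' = 0.0277 + 0.000834
= 0.028534 nm

0.028534


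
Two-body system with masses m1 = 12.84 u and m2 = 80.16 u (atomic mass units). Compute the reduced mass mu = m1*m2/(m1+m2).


mu = m1 * m2 / (m1 + m2)
= 12.84 * 80.16 / (12.84 + 80.16)
= 1029.2544 / 93.0
= 11.0673 u

11.0673


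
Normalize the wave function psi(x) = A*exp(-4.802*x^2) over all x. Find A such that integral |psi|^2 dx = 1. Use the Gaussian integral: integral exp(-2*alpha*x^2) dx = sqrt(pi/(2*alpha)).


integral |psi|^2 dx = A^2 * sqrt(pi/(2*alpha)) = 1
A^2 = sqrt(2*alpha/pi)
= sqrt(2 * 4.802 / pi)
= 1.748442
A = sqrt(1.748442)
= 1.3223

1.3223


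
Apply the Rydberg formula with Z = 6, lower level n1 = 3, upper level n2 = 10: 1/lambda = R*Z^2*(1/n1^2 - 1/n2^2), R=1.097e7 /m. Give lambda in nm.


1/lambda = R * Z^2 * (1/n1^2 - 1/n2^2)
= 1.097e7 * 6^2 * (1/3^2 - 1/10^2)
= 1.097e7 * 36 * (0.111111 - 0.01)
= 3.9931e+07 /m
lambda = 1 / 3.9931e+07
= 25.0433 nm

25.0433


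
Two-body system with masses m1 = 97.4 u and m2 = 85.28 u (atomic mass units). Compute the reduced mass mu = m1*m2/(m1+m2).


mu = m1 * m2 / (m1 + m2)
= 97.4 * 85.28 / (97.4 + 85.28)
= 8306.272 / 182.68
= 45.469 u

45.469


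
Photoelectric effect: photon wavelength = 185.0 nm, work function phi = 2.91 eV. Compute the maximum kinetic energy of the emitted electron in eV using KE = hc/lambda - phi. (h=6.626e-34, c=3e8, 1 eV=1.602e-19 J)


E_photon = hc / lambda
= (6.626e-34)(3e8) / (185.0e-9)
= 1.0745e-18 J
= 6.7072 eV
KE = E_photon - phi
= 6.7072 - 2.91
= 3.7972 eV

3.7972


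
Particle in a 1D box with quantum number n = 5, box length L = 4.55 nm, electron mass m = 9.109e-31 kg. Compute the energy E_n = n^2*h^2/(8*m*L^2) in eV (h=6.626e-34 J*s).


E = n^2 * h^2 / (8 * m * L^2)
= 5^2 * (6.626e-34)^2 / (8 * 9.109e-31 * (4.55e-9)^2)
= 25 * 4.3904e-67 / (8 * 9.109e-31 * 2.0703e-17)
= 7.2754e-20 J
= 0.4541 eV

0.4541


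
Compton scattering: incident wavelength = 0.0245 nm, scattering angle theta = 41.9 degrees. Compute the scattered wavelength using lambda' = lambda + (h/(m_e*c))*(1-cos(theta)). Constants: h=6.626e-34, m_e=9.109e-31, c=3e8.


Compton wavelength: h/(m_e*c) = 2.4247e-12 m
d_lambda = 2.4247e-12 * (1 - cos(41.9 deg))
= 2.4247e-12 * 0.255688
= 6.1997e-13 m = 0.00062 nm
lambda' = 0.0245 + 0.00062
= 0.02512 nm

0.02512


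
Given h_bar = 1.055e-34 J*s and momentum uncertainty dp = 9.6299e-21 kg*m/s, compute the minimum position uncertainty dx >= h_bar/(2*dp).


dx = h_bar / (2 * dp)
= 1.055e-34 / (2 * 9.6299e-21)
= 1.055e-34 / 1.9260e-20
= 5.4777e-15 m

5.4777e-15


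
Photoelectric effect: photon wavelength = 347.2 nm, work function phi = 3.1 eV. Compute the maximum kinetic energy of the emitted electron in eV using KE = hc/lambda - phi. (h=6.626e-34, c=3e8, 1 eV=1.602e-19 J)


E_photon = hc / lambda
= (6.626e-34)(3e8) / (347.2e-9)
= 5.7252e-19 J
= 3.5738 eV
KE = E_photon - phi
= 3.5738 - 3.1
= 0.4738 eV

0.4738


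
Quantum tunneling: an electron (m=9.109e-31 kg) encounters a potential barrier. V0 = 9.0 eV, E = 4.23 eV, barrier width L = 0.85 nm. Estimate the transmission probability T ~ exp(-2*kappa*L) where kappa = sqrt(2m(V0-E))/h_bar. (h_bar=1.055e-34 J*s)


V0 - E = 4.77 eV = 7.6415e-19 J
kappa = sqrt(2 * m * (V0-E)) / h_bar
= sqrt(2 * 9.109e-31 * 7.6415e-19) / 1.055e-34
= 1.1184e+10 /m
2*kappa*L = 2 * 1.1184e+10 * 0.85e-9
= 19.0124
T = exp(-19.0124) = 5.533675e-09

5.533675e-09


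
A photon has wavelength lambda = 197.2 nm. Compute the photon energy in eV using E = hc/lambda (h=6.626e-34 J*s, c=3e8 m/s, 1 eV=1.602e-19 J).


E = hc / lambda
= (6.626e-34)(3e8) / (197.2e-9)
= 1.9878e-25 / 1.9720e-07
= 1.0080e-18 J
Converting to eV: 1.0080e-18 / 1.602e-19
= 6.2922 eV

6.2922


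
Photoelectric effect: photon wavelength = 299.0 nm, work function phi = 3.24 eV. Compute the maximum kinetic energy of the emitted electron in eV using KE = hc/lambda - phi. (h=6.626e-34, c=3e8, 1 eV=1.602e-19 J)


E_photon = hc / lambda
= (6.626e-34)(3e8) / (299.0e-9)
= 6.6482e-19 J
= 4.1499 eV
KE = E_photon - phi
= 4.1499 - 3.24
= 0.9099 eV

0.9099


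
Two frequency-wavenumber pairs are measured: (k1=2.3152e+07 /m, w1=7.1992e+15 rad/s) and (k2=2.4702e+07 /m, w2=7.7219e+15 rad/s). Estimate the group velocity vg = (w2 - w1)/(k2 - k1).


vg = (w2 - w1) / (k2 - k1)
= (7.7219e+15 - 7.1992e+15) / (2.4702e+07 - 2.3152e+07)
= 5.2270e+14 / 1.5500e+06
= 3.3723e+08 m/s

3.3723e+08


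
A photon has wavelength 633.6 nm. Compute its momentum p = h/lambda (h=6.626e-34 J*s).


p = h / lambda
= 6.626e-34 / (633.6e-9)
= 6.626e-34 / 6.3360e-07
= 1.0458e-27 kg*m/s

1.0458e-27


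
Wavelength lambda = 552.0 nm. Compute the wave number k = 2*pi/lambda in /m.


k = 2 * pi / lambda
= 6.2832 / (552.0e-9)
= 6.2832 / 5.5200e-07
= 1.1383e+07 /m

1.1383e+07


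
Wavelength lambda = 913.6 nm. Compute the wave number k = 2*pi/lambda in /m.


k = 2 * pi / lambda
= 6.2832 / (913.6e-9)
= 6.2832 / 9.1360e-07
= 6.8774e+06 /m

6.8774e+06


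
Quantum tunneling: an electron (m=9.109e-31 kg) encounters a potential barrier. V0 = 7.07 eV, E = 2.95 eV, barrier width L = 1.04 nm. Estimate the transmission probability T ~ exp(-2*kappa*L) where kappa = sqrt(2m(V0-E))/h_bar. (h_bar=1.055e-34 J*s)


V0 - E = 4.12 eV = 6.6002e-19 J
kappa = sqrt(2 * m * (V0-E)) / h_bar
= sqrt(2 * 9.109e-31 * 6.6002e-19) / 1.055e-34
= 1.0394e+10 /m
2*kappa*L = 2 * 1.0394e+10 * 1.04e-9
= 21.6193
T = exp(-21.6193) = 4.081962e-10

4.081962e-10


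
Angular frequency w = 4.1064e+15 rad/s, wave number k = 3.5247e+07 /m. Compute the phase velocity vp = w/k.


vp = w / k
= 4.1064e+15 / 3.5247e+07
= 1.1650e+08 m/s

1.1650e+08


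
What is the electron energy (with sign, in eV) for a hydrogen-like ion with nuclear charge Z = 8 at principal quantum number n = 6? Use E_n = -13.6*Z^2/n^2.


E_n = -13.6 * Z^2 / n^2
= -13.6 * 8^2 / 6^2
= -13.6 * 64 / 36
= -24.1778 eV

-24.1778


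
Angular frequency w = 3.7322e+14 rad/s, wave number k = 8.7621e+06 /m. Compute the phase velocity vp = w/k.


vp = w / k
= 3.7322e+14 / 8.7621e+06
= 4.2595e+07 m/s

4.2595e+07


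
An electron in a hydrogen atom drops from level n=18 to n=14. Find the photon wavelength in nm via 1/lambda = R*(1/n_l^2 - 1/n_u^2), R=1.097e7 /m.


1/lambda = R * (1/n_l^2 - 1/n_u^2)
= 1.097e7 * (1/14^2 - 1/18^2)
= 1.097e7 * (0.005102 - 0.003086)
= 1.097e7 * 0.002016
= 2.2111e+04 /m
lambda = 1 / 2.2111e+04 = 45225.6153 nm

45225.6153


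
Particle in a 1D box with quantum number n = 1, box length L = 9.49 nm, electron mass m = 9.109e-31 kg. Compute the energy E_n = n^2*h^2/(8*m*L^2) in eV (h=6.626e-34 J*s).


E = n^2 * h^2 / (8 * m * L^2)
= 1^2 * (6.626e-34)^2 / (8 * 9.109e-31 * (9.49e-9)^2)
= 1 * 4.3904e-67 / (8 * 9.109e-31 * 9.0060e-17)
= 6.6897e-22 J
= 0.0042 eV

0.0042


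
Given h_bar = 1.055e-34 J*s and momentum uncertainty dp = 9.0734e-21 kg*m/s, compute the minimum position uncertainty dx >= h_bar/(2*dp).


dx = h_bar / (2 * dp)
= 1.055e-34 / (2 * 9.0734e-21)
= 1.055e-34 / 1.8147e-20
= 5.8137e-15 m

5.8137e-15


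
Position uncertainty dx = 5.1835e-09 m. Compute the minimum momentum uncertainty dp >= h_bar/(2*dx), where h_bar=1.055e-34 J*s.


dp = h_bar / (2 * dx)
= 1.055e-34 / (2 * 5.1835e-09)
= 1.055e-34 / 1.0367e-08
= 1.0177e-26 kg*m/s

1.0177e-26


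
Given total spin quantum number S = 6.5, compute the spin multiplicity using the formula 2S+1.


Spin multiplicity = 2S + 1
= 2 * 6.5 + 1
= 13.0 + 1
= 14

14


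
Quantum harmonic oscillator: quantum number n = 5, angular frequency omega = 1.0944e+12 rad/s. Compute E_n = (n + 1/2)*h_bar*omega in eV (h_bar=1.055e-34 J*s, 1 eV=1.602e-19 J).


E = (n + 1/2) * h_bar * omega
= (5 + 0.5) * 1.055e-34 * 1.0944e+12
= 5.5 * 1.1546e-22
= 6.3503e-22 J
= 0.004 eV

0.004


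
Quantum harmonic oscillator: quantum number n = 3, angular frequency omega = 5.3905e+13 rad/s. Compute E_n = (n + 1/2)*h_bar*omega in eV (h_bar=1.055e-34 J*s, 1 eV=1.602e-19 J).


E = (n + 1/2) * h_bar * omega
= (3 + 0.5) * 1.055e-34 * 5.3905e+13
= 3.5 * 5.6870e-21
= 1.9904e-20 J
= 0.1242 eV

0.1242


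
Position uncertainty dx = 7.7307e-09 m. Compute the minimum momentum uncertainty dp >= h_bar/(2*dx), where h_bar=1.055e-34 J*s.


dp = h_bar / (2 * dx)
= 1.055e-34 / (2 * 7.7307e-09)
= 1.055e-34 / 1.5461e-08
= 6.8234e-27 kg*m/s

6.8234e-27


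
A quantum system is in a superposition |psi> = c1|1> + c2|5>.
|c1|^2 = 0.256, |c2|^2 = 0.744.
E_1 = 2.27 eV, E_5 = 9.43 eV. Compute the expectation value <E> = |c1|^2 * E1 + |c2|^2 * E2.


<E> = |c1|^2 * E1 + |c2|^2 * E2
= 0.256 * 2.27 + 0.744 * 9.43
= 0.5811 + 7.0159
= 7.597 eV

7.597


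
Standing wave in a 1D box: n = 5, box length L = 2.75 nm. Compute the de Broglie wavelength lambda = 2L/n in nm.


lambda = 2L / n
= 2 * 2.75 / 5
= 5.5 / 5
= 1.1 nm

1.1


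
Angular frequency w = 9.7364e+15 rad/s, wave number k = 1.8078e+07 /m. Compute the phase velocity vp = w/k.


vp = w / k
= 9.7364e+15 / 1.8078e+07
= 5.3858e+08 m/s

5.3858e+08


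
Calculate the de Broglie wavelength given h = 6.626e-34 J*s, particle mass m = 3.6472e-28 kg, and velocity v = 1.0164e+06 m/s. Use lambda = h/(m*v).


lambda = h / (m * v)
= 6.626e-34 / (3.6472e-28 * 1.0164e+06)
= 6.626e-34 / 3.7070e-22
= 1.7874e-12 m

1.7874e-12


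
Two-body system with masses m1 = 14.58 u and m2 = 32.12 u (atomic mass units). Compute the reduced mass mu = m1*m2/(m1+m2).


mu = m1 * m2 / (m1 + m2)
= 14.58 * 32.12 / (14.58 + 32.12)
= 468.3096 / 46.7
= 10.028 u

10.028


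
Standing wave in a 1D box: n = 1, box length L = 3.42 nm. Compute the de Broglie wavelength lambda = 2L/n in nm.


lambda = 2L / n
= 2 * 3.42 / 1
= 6.84 / 1
= 6.84 nm

6.84


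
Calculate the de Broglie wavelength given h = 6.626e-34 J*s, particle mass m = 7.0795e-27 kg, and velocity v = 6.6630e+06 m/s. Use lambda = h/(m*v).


lambda = h / (m * v)
= 6.626e-34 / (7.0795e-27 * 6.6630e+06)
= 6.626e-34 / 4.7171e-20
= 1.4047e-14 m

1.4047e-14


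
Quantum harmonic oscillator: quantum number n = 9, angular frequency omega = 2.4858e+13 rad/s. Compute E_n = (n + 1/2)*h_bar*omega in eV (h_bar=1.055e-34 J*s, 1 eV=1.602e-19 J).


E = (n + 1/2) * h_bar * omega
= (9 + 0.5) * 1.055e-34 * 2.4858e+13
= 9.5 * 2.6225e-21
= 2.4914e-20 J
= 0.1555 eV

0.1555


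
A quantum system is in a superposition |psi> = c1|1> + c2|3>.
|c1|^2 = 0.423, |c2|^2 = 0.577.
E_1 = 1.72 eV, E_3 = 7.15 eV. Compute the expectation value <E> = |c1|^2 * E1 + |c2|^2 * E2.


<E> = |c1|^2 * E1 + |c2|^2 * E2
= 0.423 * 1.72 + 0.577 * 7.15
= 0.7276 + 4.1255
= 4.8531 eV

4.8531


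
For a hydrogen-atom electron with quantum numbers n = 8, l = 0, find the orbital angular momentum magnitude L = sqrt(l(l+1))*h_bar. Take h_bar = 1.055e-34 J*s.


L = sqrt(l*(l+1)) * h_bar
= sqrt(0 * 1) * 1.055e-34
= sqrt(0) * 1.055e-34
= 0.0 * 1.055e-34
= 0.0000e+00 J*s

0.0000e+00


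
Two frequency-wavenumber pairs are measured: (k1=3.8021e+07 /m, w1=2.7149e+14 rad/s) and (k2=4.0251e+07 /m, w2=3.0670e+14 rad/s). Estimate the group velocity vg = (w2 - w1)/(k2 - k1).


vg = (w2 - w1) / (k2 - k1)
= (3.0670e+14 - 2.7149e+14) / (4.0251e+07 - 3.8021e+07)
= 3.5210e+13 / 2.2300e+06
= 1.5789e+07 m/s

1.5789e+07


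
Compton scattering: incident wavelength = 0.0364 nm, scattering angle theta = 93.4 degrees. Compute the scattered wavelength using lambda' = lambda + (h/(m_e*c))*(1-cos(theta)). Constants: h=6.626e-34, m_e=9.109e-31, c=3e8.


Compton wavelength: h/(m_e*c) = 2.4247e-12 m
d_lambda = 2.4247e-12 * (1 - cos(93.4 deg))
= 2.4247e-12 * 1.059306
= 2.5685e-12 m = 0.002569 nm
lambda' = 0.0364 + 0.002569
= 0.038969 nm

0.038969


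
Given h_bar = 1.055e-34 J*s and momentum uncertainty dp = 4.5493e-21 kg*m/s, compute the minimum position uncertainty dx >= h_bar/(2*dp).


dx = h_bar / (2 * dp)
= 1.055e-34 / (2 * 4.5493e-21)
= 1.055e-34 / 9.0986e-21
= 1.1595e-14 m

1.1595e-14


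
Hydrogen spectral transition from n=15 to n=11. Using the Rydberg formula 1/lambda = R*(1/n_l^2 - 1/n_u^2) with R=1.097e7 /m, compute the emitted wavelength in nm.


1/lambda = R * (1/n_l^2 - 1/n_u^2)
= 1.097e7 * (1/11^2 - 1/15^2)
= 1.097e7 * (0.008264 - 0.004444)
= 1.097e7 * 0.00382
= 4.1906e+04 /m
lambda = 1 / 4.1906e+04 = 23863.1583 nm

23863.1583


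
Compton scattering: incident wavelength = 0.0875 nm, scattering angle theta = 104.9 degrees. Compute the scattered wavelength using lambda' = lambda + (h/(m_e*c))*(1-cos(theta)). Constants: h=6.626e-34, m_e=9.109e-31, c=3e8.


Compton wavelength: h/(m_e*c) = 2.4247e-12 m
d_lambda = 2.4247e-12 * (1 - cos(104.9 deg))
= 2.4247e-12 * 1.257133
= 3.0482e-12 m = 0.003048 nm
lambda' = 0.0875 + 0.003048
= 0.090548 nm

0.090548


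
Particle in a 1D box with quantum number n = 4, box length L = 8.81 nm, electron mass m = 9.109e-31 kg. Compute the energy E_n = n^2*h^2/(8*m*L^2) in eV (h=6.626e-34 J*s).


E = n^2 * h^2 / (8 * m * L^2)
= 4^2 * (6.626e-34)^2 / (8 * 9.109e-31 * (8.81e-9)^2)
= 16 * 4.3904e-67 / (8 * 9.109e-31 * 7.7616e-17)
= 1.2420e-20 J
= 0.0775 eV

0.0775


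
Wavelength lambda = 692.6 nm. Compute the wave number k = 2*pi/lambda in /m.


k = 2 * pi / lambda
= 6.2832 / (692.6e-9)
= 6.2832 / 6.9260e-07
= 9.0719e+06 /m

9.0719e+06


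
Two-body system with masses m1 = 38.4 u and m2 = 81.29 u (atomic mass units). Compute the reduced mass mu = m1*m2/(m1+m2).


mu = m1 * m2 / (m1 + m2)
= 38.4 * 81.29 / (38.4 + 81.29)
= 3121.536 / 119.69
= 26.0802 u

26.0802


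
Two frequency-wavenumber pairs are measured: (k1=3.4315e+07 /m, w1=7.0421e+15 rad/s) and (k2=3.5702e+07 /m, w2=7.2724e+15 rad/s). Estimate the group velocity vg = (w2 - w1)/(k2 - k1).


vg = (w2 - w1) / (k2 - k1)
= (7.2724e+15 - 7.0421e+15) / (3.5702e+07 - 3.4315e+07)
= 2.3030e+14 / 1.3870e+06
= 1.6604e+08 m/s

1.6604e+08


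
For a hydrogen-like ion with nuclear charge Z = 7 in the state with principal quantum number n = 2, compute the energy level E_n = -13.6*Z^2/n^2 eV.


E_n = -13.6 * Z^2 / n^2
= -13.6 * 7^2 / 2^2
= -13.6 * 49 / 4
= -166.6 eV

-166.6


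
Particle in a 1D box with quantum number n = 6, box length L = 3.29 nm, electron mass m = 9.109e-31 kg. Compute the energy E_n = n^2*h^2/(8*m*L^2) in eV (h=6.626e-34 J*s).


E = n^2 * h^2 / (8 * m * L^2)
= 6^2 * (6.626e-34)^2 / (8 * 9.109e-31 * (3.29e-9)^2)
= 36 * 4.3904e-67 / (8 * 9.109e-31 * 1.0824e-17)
= 2.0038e-19 J
= 1.2508 eV

1.2508


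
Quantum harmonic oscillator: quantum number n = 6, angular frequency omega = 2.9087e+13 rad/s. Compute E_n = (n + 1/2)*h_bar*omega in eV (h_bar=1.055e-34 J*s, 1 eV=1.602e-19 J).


E = (n + 1/2) * h_bar * omega
= (6 + 0.5) * 1.055e-34 * 2.9087e+13
= 6.5 * 3.0687e-21
= 1.9946e-20 J
= 0.1245 eV

0.1245


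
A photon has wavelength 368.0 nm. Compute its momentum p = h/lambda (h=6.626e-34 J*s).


p = h / lambda
= 6.626e-34 / (368.0e-9)
= 6.626e-34 / 3.6800e-07
= 1.8005e-27 kg*m/s

1.8005e-27


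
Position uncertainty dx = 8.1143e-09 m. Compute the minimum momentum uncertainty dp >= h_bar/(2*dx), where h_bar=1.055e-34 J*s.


dp = h_bar / (2 * dx)
= 1.055e-34 / (2 * 8.1143e-09)
= 1.055e-34 / 1.6229e-08
= 6.5009e-27 kg*m/s

6.5009e-27


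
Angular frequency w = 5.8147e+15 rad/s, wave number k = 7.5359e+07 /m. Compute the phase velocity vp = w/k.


vp = w / k
= 5.8147e+15 / 7.5359e+07
= 7.7160e+07 m/s

7.7160e+07


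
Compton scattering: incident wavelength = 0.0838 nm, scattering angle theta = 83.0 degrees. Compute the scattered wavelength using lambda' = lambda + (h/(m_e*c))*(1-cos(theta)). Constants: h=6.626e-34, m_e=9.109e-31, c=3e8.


Compton wavelength: h/(m_e*c) = 2.4247e-12 m
d_lambda = 2.4247e-12 * (1 - cos(83.0 deg))
= 2.4247e-12 * 0.878131
= 2.1292e-12 m = 0.002129 nm
lambda' = 0.0838 + 0.002129
= 0.085929 nm

0.085929


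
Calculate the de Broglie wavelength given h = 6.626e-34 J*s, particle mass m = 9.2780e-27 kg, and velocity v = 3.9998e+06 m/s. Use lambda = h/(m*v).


lambda = h / (m * v)
= 6.626e-34 / (9.2780e-27 * 3.9998e+06)
= 6.626e-34 / 3.7110e-20
= 1.7855e-14 m

1.7855e-14


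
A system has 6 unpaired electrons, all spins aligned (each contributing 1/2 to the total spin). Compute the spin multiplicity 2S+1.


Total spin S = N * (1/2) = 6 * 0.5 = 3.0
Spin multiplicity = 2S + 1
= 2 * 3.0 + 1
= 7

7


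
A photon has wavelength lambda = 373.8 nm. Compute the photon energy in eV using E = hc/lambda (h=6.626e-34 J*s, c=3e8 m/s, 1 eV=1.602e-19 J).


E = hc / lambda
= (6.626e-34)(3e8) / (373.8e-9)
= 1.9878e-25 / 3.7380e-07
= 5.3178e-19 J
Converting to eV: 5.3178e-19 / 1.602e-19
= 3.3195 eV

3.3195


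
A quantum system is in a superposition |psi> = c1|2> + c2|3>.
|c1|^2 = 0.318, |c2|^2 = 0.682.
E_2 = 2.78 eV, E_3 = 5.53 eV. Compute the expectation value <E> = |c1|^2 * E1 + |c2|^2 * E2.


<E> = |c1|^2 * E1 + |c2|^2 * E2
= 0.318 * 2.78 + 0.682 * 5.53
= 0.884 + 3.7715
= 4.6555 eV

4.6555


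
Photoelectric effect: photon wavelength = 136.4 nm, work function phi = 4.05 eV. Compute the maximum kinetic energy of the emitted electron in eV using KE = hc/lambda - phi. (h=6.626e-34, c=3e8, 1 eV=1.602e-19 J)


E_photon = hc / lambda
= (6.626e-34)(3e8) / (136.4e-9)
= 1.4573e-18 J
= 9.0969 eV
KE = E_photon - phi
= 9.0969 - 4.05
= 5.0469 eV

5.0469


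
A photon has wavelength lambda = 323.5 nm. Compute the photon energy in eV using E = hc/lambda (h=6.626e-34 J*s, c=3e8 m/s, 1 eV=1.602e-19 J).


E = hc / lambda
= (6.626e-34)(3e8) / (323.5e-9)
= 1.9878e-25 / 3.2350e-07
= 6.1447e-19 J
Converting to eV: 6.1447e-19 / 1.602e-19
= 3.8356 eV

3.8356


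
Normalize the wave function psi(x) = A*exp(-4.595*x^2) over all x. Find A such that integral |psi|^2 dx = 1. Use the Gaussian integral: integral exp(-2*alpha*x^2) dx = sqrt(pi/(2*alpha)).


integral |psi|^2 dx = A^2 * sqrt(pi/(2*alpha)) = 1
A^2 = sqrt(2*alpha/pi)
= sqrt(2 * 4.595 / pi)
= 1.710341
A = sqrt(1.710341)
= 1.3078

1.3078


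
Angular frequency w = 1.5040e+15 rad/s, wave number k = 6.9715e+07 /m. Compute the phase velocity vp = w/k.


vp = w / k
= 1.5040e+15 / 6.9715e+07
= 2.1574e+07 m/s

2.1574e+07


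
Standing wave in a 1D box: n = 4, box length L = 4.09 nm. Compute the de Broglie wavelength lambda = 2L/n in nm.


lambda = 2L / n
= 2 * 4.09 / 4
= 8.18 / 4
= 2.045 nm

2.045


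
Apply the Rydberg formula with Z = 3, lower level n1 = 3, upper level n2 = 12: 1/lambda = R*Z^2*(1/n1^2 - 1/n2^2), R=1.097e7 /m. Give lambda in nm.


1/lambda = R * Z^2 * (1/n1^2 - 1/n2^2)
= 1.097e7 * 3^2 * (1/3^2 - 1/12^2)
= 1.097e7 * 9 * (0.111111 - 0.006944)
= 1.0284e+07 /m
lambda = 1 / 1.0284e+07
= 97.2349 nm

97.2349


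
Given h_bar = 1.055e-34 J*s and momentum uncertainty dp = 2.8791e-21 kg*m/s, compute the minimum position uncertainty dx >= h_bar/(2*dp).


dx = h_bar / (2 * dp)
= 1.055e-34 / (2 * 2.8791e-21)
= 1.055e-34 / 5.7582e-21
= 1.8322e-14 m

1.8322e-14


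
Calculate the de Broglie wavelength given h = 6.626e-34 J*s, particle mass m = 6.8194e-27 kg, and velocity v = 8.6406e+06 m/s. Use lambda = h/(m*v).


lambda = h / (m * v)
= 6.626e-34 / (6.8194e-27 * 8.6406e+06)
= 6.626e-34 / 5.8924e-20
= 1.1245e-14 m

1.1245e-14


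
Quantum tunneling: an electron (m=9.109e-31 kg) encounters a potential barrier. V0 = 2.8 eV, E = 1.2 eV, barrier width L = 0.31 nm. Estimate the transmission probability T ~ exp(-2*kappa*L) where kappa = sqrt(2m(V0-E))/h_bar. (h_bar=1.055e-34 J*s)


V0 - E = 1.6 eV = 2.5632e-19 J
kappa = sqrt(2 * m * (V0-E)) / h_bar
= sqrt(2 * 9.109e-31 * 2.5632e-19) / 1.055e-34
= 6.4772e+09 /m
2*kappa*L = 2 * 6.4772e+09 * 0.31e-9
= 4.0159
T = exp(-4.0159) = 1.802707e-02

1.802707e-02


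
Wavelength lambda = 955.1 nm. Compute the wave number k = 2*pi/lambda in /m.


k = 2 * pi / lambda
= 6.2832 / (955.1e-9)
= 6.2832 / 9.5510e-07
= 6.5786e+06 /m

6.5786e+06


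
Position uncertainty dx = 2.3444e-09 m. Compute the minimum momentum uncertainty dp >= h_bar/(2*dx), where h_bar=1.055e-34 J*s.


dp = h_bar / (2 * dx)
= 1.055e-34 / (2 * 2.3444e-09)
= 1.055e-34 / 4.6888e-09
= 2.2500e-26 kg*m/s

2.2500e-26


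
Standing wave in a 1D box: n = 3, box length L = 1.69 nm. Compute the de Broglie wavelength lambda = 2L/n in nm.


lambda = 2L / n
= 2 * 1.69 / 3
= 3.38 / 3
= 1.1267 nm

1.1267


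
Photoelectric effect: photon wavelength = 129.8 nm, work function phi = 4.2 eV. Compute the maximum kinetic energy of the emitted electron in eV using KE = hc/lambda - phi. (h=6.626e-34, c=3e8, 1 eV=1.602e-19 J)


E_photon = hc / lambda
= (6.626e-34)(3e8) / (129.8e-9)
= 1.5314e-18 J
= 9.5595 eV
KE = E_photon - phi
= 9.5595 - 4.2
= 5.3595 eV

5.3595


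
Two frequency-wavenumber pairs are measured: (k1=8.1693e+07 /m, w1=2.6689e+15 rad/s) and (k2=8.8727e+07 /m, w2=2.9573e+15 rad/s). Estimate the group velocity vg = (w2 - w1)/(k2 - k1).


vg = (w2 - w1) / (k2 - k1)
= (2.9573e+15 - 2.6689e+15) / (8.8727e+07 - 8.1693e+07)
= 2.8840e+14 / 7.0340e+06
= 4.1001e+07 m/s

4.1001e+07


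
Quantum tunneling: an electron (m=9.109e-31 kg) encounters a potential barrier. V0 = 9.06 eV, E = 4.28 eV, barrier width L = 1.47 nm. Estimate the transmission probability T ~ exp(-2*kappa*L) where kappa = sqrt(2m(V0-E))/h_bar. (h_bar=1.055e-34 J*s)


V0 - E = 4.78 eV = 7.6576e-19 J
kappa = sqrt(2 * m * (V0-E)) / h_bar
= sqrt(2 * 9.109e-31 * 7.6576e-19) / 1.055e-34
= 1.1195e+10 /m
2*kappa*L = 2 * 1.1195e+10 * 1.47e-9
= 32.9147
T = exp(-32.9147) = 5.073530e-15

5.073530e-15


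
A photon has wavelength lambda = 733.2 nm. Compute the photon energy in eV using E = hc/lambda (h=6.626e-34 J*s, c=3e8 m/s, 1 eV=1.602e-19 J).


E = hc / lambda
= (6.626e-34)(3e8) / (733.2e-9)
= 1.9878e-25 / 7.3320e-07
= 2.7111e-19 J
Converting to eV: 2.7111e-19 / 1.602e-19
= 1.6923 eV

1.6923


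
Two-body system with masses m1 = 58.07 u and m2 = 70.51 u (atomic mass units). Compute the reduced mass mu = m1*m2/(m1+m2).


mu = m1 * m2 / (m1 + m2)
= 58.07 * 70.51 / (58.07 + 70.51)
= 4094.5157 / 128.58
= 31.8441 u

31.8441


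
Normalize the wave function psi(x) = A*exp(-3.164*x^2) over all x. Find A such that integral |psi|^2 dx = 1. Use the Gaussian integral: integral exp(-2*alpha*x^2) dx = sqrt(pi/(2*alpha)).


integral |psi|^2 dx = A^2 * sqrt(pi/(2*alpha)) = 1
A^2 = sqrt(2*alpha/pi)
= sqrt(2 * 3.164 / pi)
= 1.419248
A = sqrt(1.419248)
= 1.1913

1.1913


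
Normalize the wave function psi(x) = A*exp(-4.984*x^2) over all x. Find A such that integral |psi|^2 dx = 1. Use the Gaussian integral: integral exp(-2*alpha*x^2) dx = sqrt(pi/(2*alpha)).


integral |psi|^2 dx = A^2 * sqrt(pi/(2*alpha)) = 1
A^2 = sqrt(2*alpha/pi)
= sqrt(2 * 4.984 / pi)
= 1.781267
A = sqrt(1.781267)
= 1.3346

1.3346


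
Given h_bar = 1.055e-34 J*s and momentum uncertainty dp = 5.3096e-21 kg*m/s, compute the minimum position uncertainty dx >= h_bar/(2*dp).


dx = h_bar / (2 * dp)
= 1.055e-34 / (2 * 5.3096e-21)
= 1.055e-34 / 1.0619e-20
= 9.9348e-15 m

9.9348e-15


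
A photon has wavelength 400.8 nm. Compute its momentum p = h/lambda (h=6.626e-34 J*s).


p = h / lambda
= 6.626e-34 / (400.8e-9)
= 6.626e-34 / 4.0080e-07
= 1.6532e-27 kg*m/s

1.6532e-27


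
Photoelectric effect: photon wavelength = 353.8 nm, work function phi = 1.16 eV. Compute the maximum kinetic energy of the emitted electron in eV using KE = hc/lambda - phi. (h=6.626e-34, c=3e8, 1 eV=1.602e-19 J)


E_photon = hc / lambda
= (6.626e-34)(3e8) / (353.8e-9)
= 5.6184e-19 J
= 3.5071 eV
KE = E_photon - phi
= 3.5071 - 1.16
= 2.3471 eV

2.3471


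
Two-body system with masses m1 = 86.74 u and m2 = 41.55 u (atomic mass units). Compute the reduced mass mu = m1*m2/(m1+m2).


mu = m1 * m2 / (m1 + m2)
= 86.74 * 41.55 / (86.74 + 41.55)
= 3604.047 / 128.29
= 28.093 u

28.093


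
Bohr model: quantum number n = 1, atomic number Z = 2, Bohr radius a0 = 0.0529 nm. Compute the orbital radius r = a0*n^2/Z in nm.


r = a0 * n^2 / Z
= 0.0529 * 1^2 / 2
= 0.0529 * 1 / 2
= 0.0265 nm

0.0265


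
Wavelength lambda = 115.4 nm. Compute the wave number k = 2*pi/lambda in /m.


k = 2 * pi / lambda
= 6.2832 / (115.4e-9)
= 6.2832 / 1.1540e-07
= 5.4447e+07 /m

5.4447e+07


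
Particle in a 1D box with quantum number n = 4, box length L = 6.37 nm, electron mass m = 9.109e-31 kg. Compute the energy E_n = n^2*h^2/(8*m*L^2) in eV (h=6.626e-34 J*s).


E = n^2 * h^2 / (8 * m * L^2)
= 4^2 * (6.626e-34)^2 / (8 * 9.109e-31 * (6.37e-9)^2)
= 16 * 4.3904e-67 / (8 * 9.109e-31 * 4.0577e-17)
= 2.3757e-20 J
= 0.1483 eV

0.1483


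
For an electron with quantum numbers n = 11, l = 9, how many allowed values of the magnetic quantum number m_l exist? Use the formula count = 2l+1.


m_l ranges from -l to +l in integer steps
So m_l goes from -9 to +9
Count = 2l + 1 = 2*9 + 1
= 19

19


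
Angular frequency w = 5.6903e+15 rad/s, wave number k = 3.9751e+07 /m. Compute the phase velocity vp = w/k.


vp = w / k
= 5.6903e+15 / 3.9751e+07
= 1.4315e+08 m/s

1.4315e+08


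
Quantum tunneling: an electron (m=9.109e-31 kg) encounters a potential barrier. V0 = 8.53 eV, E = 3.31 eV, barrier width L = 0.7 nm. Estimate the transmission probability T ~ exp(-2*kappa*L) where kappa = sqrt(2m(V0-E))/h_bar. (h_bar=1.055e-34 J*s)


V0 - E = 5.22 eV = 8.3624e-19 J
kappa = sqrt(2 * m * (V0-E)) / h_bar
= sqrt(2 * 9.109e-31 * 8.3624e-19) / 1.055e-34
= 1.1699e+10 /m
2*kappa*L = 2 * 1.1699e+10 * 0.7e-9
= 16.3792
T = exp(-16.3792) = 7.702079e-08

7.702079e-08


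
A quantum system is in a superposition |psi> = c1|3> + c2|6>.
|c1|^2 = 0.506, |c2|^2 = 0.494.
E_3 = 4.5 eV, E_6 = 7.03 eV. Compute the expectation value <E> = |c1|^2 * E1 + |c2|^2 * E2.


<E> = |c1|^2 * E1 + |c2|^2 * E2
= 0.506 * 4.5 + 0.494 * 7.03
= 2.277 + 3.4728
= 5.7498 eV

5.7498


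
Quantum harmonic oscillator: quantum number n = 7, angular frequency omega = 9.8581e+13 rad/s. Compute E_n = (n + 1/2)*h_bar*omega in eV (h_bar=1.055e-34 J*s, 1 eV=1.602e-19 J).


E = (n + 1/2) * h_bar * omega
= (7 + 0.5) * 1.055e-34 * 9.8581e+13
= 7.5 * 1.0400e-20
= 7.8002e-20 J
= 0.4869 eV

0.4869


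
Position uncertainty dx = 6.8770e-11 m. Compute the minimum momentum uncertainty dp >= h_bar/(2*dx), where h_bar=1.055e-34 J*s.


dp = h_bar / (2 * dx)
= 1.055e-34 / (2 * 6.8770e-11)
= 1.055e-34 / 1.3754e-10
= 7.6705e-25 kg*m/s

7.6705e-25


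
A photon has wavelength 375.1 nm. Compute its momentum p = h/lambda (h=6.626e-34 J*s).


p = h / lambda
= 6.626e-34 / (375.1e-9)
= 6.626e-34 / 3.7510e-07
= 1.7665e-27 kg*m/s

1.7665e-27


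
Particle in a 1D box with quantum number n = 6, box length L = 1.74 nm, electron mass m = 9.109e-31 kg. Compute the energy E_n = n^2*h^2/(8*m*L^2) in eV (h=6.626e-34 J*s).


E = n^2 * h^2 / (8 * m * L^2)
= 6^2 * (6.626e-34)^2 / (8 * 9.109e-31 * (1.74e-9)^2)
= 36 * 4.3904e-67 / (8 * 9.109e-31 * 3.0276e-18)
= 7.1638e-19 J
= 4.4718 eV

4.4718


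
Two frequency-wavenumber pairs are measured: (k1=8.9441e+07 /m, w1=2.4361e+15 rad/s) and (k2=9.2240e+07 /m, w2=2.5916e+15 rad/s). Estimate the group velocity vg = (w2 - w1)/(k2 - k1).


vg = (w2 - w1) / (k2 - k1)
= (2.5916e+15 - 2.4361e+15) / (9.2240e+07 - 8.9441e+07)
= 1.5550e+14 / 2.7990e+06
= 5.5556e+07 m/s

5.5556e+07


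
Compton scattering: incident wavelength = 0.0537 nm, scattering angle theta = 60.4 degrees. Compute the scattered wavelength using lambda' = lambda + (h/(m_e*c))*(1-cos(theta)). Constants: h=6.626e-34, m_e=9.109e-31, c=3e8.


Compton wavelength: h/(m_e*c) = 2.4247e-12 m
d_lambda = 2.4247e-12 * (1 - cos(60.4 deg))
= 2.4247e-12 * 0.506058
= 1.2270e-12 m = 0.001227 nm
lambda' = 0.0537 + 0.001227
= 0.054927 nm

0.054927


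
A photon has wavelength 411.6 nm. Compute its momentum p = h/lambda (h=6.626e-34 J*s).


p = h / lambda
= 6.626e-34 / (411.6e-9)
= 6.626e-34 / 4.1160e-07
= 1.6098e-27 kg*m/s

1.6098e-27


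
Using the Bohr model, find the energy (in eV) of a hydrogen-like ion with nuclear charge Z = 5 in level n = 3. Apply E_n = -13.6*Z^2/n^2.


E_n = -13.6 * Z^2 / n^2
= -13.6 * 5^2 / 3^2
= -13.6 * 25 / 9
= -37.7778 eV

-37.7778


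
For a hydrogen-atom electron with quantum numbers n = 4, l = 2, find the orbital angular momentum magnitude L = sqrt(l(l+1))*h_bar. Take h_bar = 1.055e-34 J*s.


L = sqrt(l*(l+1)) * h_bar
= sqrt(2 * 3) * 1.055e-34
= sqrt(6) * 1.055e-34
= 2.4495 * 1.055e-34
= 2.5842e-34 J*s

2.5842e-34


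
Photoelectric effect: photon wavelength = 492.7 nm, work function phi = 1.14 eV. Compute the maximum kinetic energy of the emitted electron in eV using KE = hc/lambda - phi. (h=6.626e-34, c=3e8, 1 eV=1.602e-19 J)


E_photon = hc / lambda
= (6.626e-34)(3e8) / (492.7e-9)
= 4.0345e-19 J
= 2.5184 eV
KE = E_photon - phi
= 2.5184 - 1.14
= 1.3784 eV

1.3784


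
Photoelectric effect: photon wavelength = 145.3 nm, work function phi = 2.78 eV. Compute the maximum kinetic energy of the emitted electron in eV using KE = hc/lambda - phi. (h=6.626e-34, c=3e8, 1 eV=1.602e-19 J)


E_photon = hc / lambda
= (6.626e-34)(3e8) / (145.3e-9)
= 1.3681e-18 J
= 8.5397 eV
KE = E_photon - phi
= 8.5397 - 2.78
= 5.7597 eV

5.7597


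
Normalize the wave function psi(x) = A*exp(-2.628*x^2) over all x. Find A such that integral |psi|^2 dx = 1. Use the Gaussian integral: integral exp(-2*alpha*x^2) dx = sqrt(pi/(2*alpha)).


integral |psi|^2 dx = A^2 * sqrt(pi/(2*alpha)) = 1
A^2 = sqrt(2*alpha/pi)
= sqrt(2 * 2.628 / pi)
= 1.293459
A = sqrt(1.293459)
= 1.1373

1.1373


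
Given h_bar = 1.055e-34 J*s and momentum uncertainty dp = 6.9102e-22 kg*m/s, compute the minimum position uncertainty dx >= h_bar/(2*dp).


dx = h_bar / (2 * dp)
= 1.055e-34 / (2 * 6.9102e-22)
= 1.055e-34 / 1.3820e-21
= 7.6336e-14 m

7.6336e-14


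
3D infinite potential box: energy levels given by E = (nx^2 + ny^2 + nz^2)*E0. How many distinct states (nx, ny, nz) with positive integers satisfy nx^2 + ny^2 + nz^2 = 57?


Enumerate all (nx, ny, nz) with nx^2 + ny^2 + nz^2 = 57:
(2,2,7)
(2,7,2)
(4,4,5)
(4,5,4)
(5,4,4)
(7,2,2)
Total degeneracy = 6

6


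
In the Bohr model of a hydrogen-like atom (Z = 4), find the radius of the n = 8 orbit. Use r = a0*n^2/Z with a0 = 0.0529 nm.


r = a0 * n^2 / Z
= 0.0529 * 8^2 / 4
= 0.0529 * 64 / 4
= 0.8464 nm

0.8464


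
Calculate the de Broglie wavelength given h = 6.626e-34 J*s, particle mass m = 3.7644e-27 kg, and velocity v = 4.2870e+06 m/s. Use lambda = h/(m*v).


lambda = h / (m * v)
= 6.626e-34 / (3.7644e-27 * 4.2870e+06)
= 6.626e-34 / 1.6138e-20
= 4.1058e-14 m

4.1058e-14


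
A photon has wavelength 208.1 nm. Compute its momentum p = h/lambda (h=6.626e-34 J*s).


p = h / lambda
= 6.626e-34 / (208.1e-9)
= 6.626e-34 / 2.0810e-07
= 3.1840e-27 kg*m/s

3.1840e-27


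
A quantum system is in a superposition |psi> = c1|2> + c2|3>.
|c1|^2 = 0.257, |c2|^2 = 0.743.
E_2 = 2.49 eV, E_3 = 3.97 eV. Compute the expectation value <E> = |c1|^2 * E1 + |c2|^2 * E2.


<E> = |c1|^2 * E1 + |c2|^2 * E2
= 0.257 * 2.49 + 0.743 * 3.97
= 0.6399 + 2.9497
= 3.5896 eV

3.5896


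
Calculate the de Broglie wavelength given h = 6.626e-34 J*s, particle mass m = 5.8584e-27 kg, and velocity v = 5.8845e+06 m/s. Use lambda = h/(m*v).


lambda = h / (m * v)
= 6.626e-34 / (5.8584e-27 * 5.8845e+06)
= 6.626e-34 / 3.4474e-20
= 1.9220e-14 m

1.9220e-14


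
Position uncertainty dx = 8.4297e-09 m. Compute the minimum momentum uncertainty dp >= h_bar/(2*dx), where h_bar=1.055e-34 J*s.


dp = h_bar / (2 * dx)
= 1.055e-34 / (2 * 8.4297e-09)
= 1.055e-34 / 1.6859e-08
= 6.2576e-27 kg*m/s

6.2576e-27
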